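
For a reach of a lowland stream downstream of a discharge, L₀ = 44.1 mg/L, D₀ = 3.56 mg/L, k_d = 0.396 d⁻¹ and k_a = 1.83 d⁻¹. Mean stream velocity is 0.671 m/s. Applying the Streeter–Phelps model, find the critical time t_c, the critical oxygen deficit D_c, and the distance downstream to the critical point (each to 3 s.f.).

t_c ≈ 0.826 d; D_c ≈ 6.88 mg/L; x_c ≈ 47.9 km

With k_a/k_d = 4.621 and 1 − D₀(k_a−k_d)/(k_d L₀) = 0.7077,
t_c = ln(4.621 × 0.7077) / (1.83 − 0.396) = ln(3.270) / 1.434 = 1.185/1.434 = 0.8263 d.
D_c = (k_d/k_a) L₀ e^(−k_d t_c) = (0.396/1.83) × 44.1 × e^(−0.396×0.8263) = 0.2164 × 44.1 × 0.7209 = 6.880 mg/L.
x_c = v t_c = 0.671 m/s × 0.8263 d × 86400 s/d = 47900 m ≈ 47.9 km.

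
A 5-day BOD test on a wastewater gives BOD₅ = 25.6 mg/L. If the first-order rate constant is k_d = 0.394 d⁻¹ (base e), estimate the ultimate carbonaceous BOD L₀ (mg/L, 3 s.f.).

L₀ ≈ 29.7 mg/L

BOD₅ = L₀(1 − e^(−5k_d)) ⇒ L₀ = BOD₅ / (1 − e^(−5×0.394))
= 25.6 / (1 − 0.1395) = 25.6 / 0.8605 = 29.75 mg/L.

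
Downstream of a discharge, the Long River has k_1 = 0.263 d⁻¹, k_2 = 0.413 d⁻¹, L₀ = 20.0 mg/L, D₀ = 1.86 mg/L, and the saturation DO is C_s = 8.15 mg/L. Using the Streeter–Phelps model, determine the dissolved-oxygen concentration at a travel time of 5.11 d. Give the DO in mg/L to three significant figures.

DO ≈ 3.03 mg/L

k_1 L₀/(k_2−k_1) = 0.263×20.0/(0.413−0.263) = 5.260/0.1500 = 35.07 mg/L.
e^(−k_1 t) = e^(−0.263×5.110) = 0.2608; e^(−k_2 t) = e^(−0.413×5.110) = 0.1212.
D = 35.07 × (0.2608 − 0.1212) + 1.86 × 0.1212 = 4.896 + 0.2254 = 5.122 mg/L.
DO = C_s − D = 8.15 − 5.122 = 3.028 mg/L.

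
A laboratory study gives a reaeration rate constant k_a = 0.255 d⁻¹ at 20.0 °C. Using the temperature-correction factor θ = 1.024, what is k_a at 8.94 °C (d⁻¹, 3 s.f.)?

k_a(T₂) = k_a(T₁) · θ^(T₂−T₁) = 0.255 × 1.024^(8.94−20.0)
= 0.255 × 1.024^-11.1 = 0.255 × 0.7693 = 0.1962 d⁻¹.

k_a ≈ 0.196 d⁻¹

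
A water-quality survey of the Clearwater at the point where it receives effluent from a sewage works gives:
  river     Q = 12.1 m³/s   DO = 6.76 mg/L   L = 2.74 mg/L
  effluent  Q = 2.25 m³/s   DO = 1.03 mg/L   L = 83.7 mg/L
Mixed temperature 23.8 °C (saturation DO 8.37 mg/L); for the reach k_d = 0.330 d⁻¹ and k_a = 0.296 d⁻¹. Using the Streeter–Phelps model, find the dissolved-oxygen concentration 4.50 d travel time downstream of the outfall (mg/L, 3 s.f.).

Mixed DO = (12.1×6.76 + 2.25×1.03)/(12.1+2.25) = 84.11/14.35 = 5.862 mg/L.
Mixed L₀ = (12.1×2.74 + 2.25×83.7)/(14.35) = 221.5/14.35 = 15.43 mg/L.
Initial deficit D₀ = C_s − DO₀ = 8.37 − 5.862 = 2.508 mg/L.
D(4.50) = [0.330×15.43/(0.296−0.330)](e^(−0.330×4.50) − e^(−0.296×4.50)) + 2.508 e^(−0.296×4.50)
= -149.8 × (0.2265 − 0.2639) + 2.508 × 0.2639 = 6.272 mg/L.
DO = 8.37 − 6.272 = 2.098 mg/L.

DO ≈ 2.10 mg/L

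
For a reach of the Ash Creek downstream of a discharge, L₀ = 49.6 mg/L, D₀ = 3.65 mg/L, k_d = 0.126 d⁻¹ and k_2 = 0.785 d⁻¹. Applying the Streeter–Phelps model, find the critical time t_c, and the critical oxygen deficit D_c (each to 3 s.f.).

t_c ≈ 2.04 d; D_c ≈ 6.16 mg/L

t_c = [1/(k_2−k_d)] ln[(k_2/k_d)(1 − D₀(k_2−k_d)/(k_d L₀))]
= [1/(0.785−0.126)] ln[(0.785/0.126)(1 − 3.65×0.6590/(0.126×49.6))]
= (1/0.6590) ln[6.230 × 0.6151] = 1.517 × ln(3.832) = 1.517 × 1.343 = 2.039 d.
D_c = (k_d/k_2) L₀ e^(−k_d t_c) = (0.126/0.785) × 49.6 × e^(−0.126×2.039) = 0.1605 × 49.6 × 0.7735 = 6.158 mg/L.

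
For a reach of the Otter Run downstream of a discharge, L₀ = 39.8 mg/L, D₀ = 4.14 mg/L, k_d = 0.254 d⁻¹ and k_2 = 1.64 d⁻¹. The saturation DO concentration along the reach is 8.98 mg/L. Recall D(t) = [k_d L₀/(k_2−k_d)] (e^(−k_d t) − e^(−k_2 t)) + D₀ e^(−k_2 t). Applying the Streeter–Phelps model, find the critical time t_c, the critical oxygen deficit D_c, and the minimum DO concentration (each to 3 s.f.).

With k_2/k_d = 6.457 and 1 − D₀(k_2−k_d)/(k_d L₀) = 0.4324,
t_c = ln(6.457 × 0.4324) / (1.64 − 0.254) = ln(2.792) / 1.386 = 1.027/1.386 = 0.7408 d.
D_c = (k_d/k_2) L₀ e^(−k_d t_c) = (0.254/1.64) × 39.8 × e^(−0.254×0.7408) = 0.1549 × 39.8 × 0.8285 = 5.107 mg/L.
Minimum DO = C_s − D_c = 8.98 − 5.107 = 3.873 mg/L.

t_c ≈ 0.741 d; D_c ≈ 5.11 mg/L; min DO ≈ 3.87 mg/L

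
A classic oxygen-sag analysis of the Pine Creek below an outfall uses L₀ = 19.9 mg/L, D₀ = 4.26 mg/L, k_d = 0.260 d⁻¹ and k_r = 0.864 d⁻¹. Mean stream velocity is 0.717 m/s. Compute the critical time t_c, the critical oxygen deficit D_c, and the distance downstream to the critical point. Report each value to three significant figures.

At the critical point dD/dt = 0, so k_d L₀ e^(−k_d t) = k_r D. Substituting D(t) from the Streeter–Phelps equation and solving for t gives
t_c = ln[(k_r/k_d)(1 − D₀(k_r−k_d)/(k_d L₀))] / (k_r−k_d).
Here k_r−k_d = 0.6040 d⁻¹ and 1 − D₀(k_r−k_d)/(k_d L₀) = 1 − 4.26×0.6040/(0.260×19.9) = 0.5027, so
t_c = ln(3.323 × 0.5027) / 0.6040 = 0.5131 / 0.6040 = 0.8495 d.
L(t_c) = L₀ e^(−k_d t_c) = 19.9 × 0.8018 = 15.96 mg/L, and at the critical point k_r D_c = k_d L, so D_c = (0.260/0.864) × 15.96 = 4.802 mg/L.
x_c = v t_c = 0.717 m/s × 0.8495 d × 86400 s/d = 52630 m ≈ 52.6 km.

t_c ≈ 0.850 d; D_c ≈ 4.80 mg/L; x_c ≈ 52.6 km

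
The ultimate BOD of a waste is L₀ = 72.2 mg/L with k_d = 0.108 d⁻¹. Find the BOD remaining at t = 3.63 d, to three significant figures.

L ≈ 48.8 mg/L

L_t = L₀ e^(−k_d t) = 72.2 × e^(−0.108×3.63) = 72.2 × 0.6757 = 48.78 mg/L.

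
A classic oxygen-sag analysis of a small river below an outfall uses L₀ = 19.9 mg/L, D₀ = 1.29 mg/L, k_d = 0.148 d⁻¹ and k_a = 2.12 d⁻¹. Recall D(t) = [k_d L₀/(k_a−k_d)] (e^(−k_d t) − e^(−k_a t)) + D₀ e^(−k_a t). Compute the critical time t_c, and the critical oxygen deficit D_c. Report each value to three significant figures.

t_c = [1/(k_a−k_d)] ln[(k_a/k_d)(1 − D₀(k_a−k_d)/(k_d L₀))]
= [1/(2.12−0.148)] ln[(2.12/0.148)(1 − 1.29×1.972/(0.148×19.9))]
= (1/1.972) ln[14.32 × 0.1363] = 0.5071 × ln(1.952) = 0.5071 × 0.6688 = 0.3391 d.
D_c = (k_d/k_a) L₀ e^(−k_d t_c) = (0.148/2.12) × 19.9 × e^(−0.148×0.3391) = 0.06981 × 19.9 × 0.9510 = 1.321 mg/L.

t_c ≈ 0.339 d; D_c ≈ 1.32 mg/L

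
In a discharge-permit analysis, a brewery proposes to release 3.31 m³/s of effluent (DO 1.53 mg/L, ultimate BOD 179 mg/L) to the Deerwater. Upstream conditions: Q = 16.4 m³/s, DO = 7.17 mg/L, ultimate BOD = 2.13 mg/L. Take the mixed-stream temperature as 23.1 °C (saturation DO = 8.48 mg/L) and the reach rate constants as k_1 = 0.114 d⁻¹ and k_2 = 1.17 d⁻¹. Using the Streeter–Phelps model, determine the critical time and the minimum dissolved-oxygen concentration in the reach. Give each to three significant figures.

t_c ≈ 1.19 d; minimum DO ≈ 5.77 mg/L

Mixed DO = (16.4×7.17 + 3.31×1.53)/(16.4+3.31) = 122.7/19.71 = 6.223 mg/L.
Mixed L₀ = (16.4×2.13 + 3.31×179)/(19.71) = 627.4/19.71 = 31.83 mg/L.
Initial deficit D₀ = C_s − DO₀ = 8.48 − 6.223 = 2.257 mg/L.
t_c = (1/1.056) ln[(1.17/0.114)(1 − 2.257×1.056/(0.114×31.83))] = 0.9470 × ln(3.522) = 1.192 d.
D_c = (0.114/1.17) × 31.83 × e^(−0.114×1.192) = 0.09744 × 31.83 × 0.8729 = 2.707 mg/L.
Minimum DO = 8.48 − 2.707 = 5.773 mg/L.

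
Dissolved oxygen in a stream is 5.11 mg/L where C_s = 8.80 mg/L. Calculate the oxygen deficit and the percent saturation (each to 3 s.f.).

D = C_s − C = 8.80 − 5.11 = 3.69 mg/L.
% saturation = 5.11/8.80 × 100 = 58.1 %.

D ≈ 3.69 mg/L; 58.1 % saturation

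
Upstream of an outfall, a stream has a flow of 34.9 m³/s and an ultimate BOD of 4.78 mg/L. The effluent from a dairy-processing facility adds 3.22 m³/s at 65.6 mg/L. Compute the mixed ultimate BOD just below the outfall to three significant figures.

Flow-weighted mixing: C = (Q_r C_r + Q_w C_w)/(Q_r + Q_w)
= (34.9×4.78 + 3.22×65.6)/(34.9 + 3.22) = 378.1/38.12 = 9.917 mg/L.

9.92 mg/L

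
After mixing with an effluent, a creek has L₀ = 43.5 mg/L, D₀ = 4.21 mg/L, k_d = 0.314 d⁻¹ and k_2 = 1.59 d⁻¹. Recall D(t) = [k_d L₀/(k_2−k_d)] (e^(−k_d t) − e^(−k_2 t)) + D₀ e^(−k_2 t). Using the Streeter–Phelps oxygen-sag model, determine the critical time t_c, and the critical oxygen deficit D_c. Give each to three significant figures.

At the critical point dD/dt = 0, so k_d L₀ e^(−k_d t) = k_2 D. Substituting D(t) from the Streeter–Phelps equation and solving for t gives
t_c = ln[(k_2/k_d)(1 − D₀(k_2−k_d)/(k_d L₀))] / (k_2−k_d).
Here k_2−k_d = 1.276 d⁻¹ and 1 − D₀(k_2−k_d)/(k_d L₀) = 1 − 4.21×1.276/(0.314×43.5) = 0.6067, so
t_c = ln(5.064 × 0.6067) / 1.276 = 1.122 / 1.276 = 0.8796 d.
D_c = (k_d/k_2) L₀ e^(−k_d t_c) = (0.314/1.59) × 43.5 × e^(−0.314×0.8796) = 0.1975 × 43.5 × 0.7587 = 6.517 mg/L.

t_c ≈ 0.880 d; D_c ≈ 6.52 mg/L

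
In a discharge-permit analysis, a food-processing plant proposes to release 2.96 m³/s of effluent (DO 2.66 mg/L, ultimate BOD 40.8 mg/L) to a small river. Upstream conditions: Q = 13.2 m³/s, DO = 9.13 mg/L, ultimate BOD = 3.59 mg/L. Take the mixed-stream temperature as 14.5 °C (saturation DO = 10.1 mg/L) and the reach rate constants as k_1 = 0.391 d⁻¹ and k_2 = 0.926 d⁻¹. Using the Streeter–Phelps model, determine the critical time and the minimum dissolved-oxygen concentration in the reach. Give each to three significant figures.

t_c ≈ 0.989 d; minimum DO ≈ 7.11 mg/L

Mixed DO = (13.2×9.13 + 2.96×2.66)/(13.2+2.96) = 128.4/16.16 = 7.945 mg/L.
Mixed L₀ = (13.2×3.59 + 2.96×40.8)/(16.16) = 168.2/16.16 = 10.41 mg/L.
Initial deficit D₀ = C_s − DO₀ = 10.1 − 7.945 = 2.155 mg/L.
t_c = (1/0.5350) ln[(0.926/0.391)(1 − 2.155×0.5350/(0.391×10.41))] = 1.869 × ln(1.697) = 0.9887 d.
D_c = (0.391/0.926) × 10.41 × e^(−0.391×0.9887) = 0.4222 × 10.41 × 0.6794 = 2.985 mg/L.
Minimum DO = 10.1 − 2.985 = 7.115 mg/L.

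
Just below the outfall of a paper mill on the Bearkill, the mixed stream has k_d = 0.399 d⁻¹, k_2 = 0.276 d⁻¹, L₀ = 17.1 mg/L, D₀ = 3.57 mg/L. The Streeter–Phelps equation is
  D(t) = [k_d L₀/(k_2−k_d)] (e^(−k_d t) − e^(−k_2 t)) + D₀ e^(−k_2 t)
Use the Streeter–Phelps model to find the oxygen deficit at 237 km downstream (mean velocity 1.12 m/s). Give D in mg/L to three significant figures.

D ≈ 9.16 mg/L

Travel time t = x/v = 237 km / (1.12 m/s) = 237000 m / 1.12 m/s = 211600 s = 2.449 d.
k_d L₀/(k_2−k_d) = 0.399×17.1/(0.276−0.399) = 6.823/-0.1230 = -55.47 mg/L.
e^(−k_d t) = e^(−0.399×2.449) = 0.3764; e^(−k_2 t) = e^(−0.276×2.449) = 0.5087.
D = -55.47 × (0.3764 − 0.5087) + 3.57 × 0.5087 = 7.339 + 1.816 = 9.155 mg/L.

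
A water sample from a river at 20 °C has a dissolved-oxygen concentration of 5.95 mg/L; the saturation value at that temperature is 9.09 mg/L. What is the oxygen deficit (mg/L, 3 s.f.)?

D ≈ 3.14 mg/L

D = C_s − C = 9.09 − 5.95 = 3.14 mg/L.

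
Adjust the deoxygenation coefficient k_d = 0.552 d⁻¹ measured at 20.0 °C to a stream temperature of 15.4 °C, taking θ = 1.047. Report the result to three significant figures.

k_d ≈ 0.447 d⁻¹

k_d(T₂) = k_d(T₁) · θ^(T₂−T₁) = 0.552 × 1.047^(15.4−20.0)
= 0.552 × 1.047^-4.60 = 0.552 × 0.8096 = 0.4469 d⁻¹.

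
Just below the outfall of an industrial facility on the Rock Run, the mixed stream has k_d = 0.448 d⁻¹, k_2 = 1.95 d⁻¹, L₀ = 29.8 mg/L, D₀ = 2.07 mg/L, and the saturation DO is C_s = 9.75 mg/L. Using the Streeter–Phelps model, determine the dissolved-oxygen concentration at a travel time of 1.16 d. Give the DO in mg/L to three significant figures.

k_d L₀/(k_2−k_d) = 0.448×29.8/(1.95−0.448) = 13.35/1.502 = 8.888 mg/L.
e^(−k_d t) = e^(−0.448×1.160) = 0.5947; e^(−k_2 t) = e^(−1.95×1.160) = 0.1041.
D = 8.888 × (0.5947 − 0.1041) + 2.07 × 0.1041 = 4.360 + 0.2156 = 4.576 mg/L.
DO = C_s − D = 9.75 − 4.576 = 5.174 mg/L.

DO ≈ 5.17 mg/L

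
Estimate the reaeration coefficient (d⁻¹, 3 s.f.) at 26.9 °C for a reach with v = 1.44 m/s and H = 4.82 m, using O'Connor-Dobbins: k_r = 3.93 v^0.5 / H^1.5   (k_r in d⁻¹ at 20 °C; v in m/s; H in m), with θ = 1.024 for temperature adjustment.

k_r ≈ 0.525 d⁻¹

k_r(20) = 3.93 × 1.44^0.5 / 4.82^1.5 = 3.93 × 1.200 / 10.58 = 0.4457 d⁻¹.
k_r(26.9) = 0.4457 × 1.024^(26.9−20) = 0.4457 × 1.178 = 0.5249 d⁻¹.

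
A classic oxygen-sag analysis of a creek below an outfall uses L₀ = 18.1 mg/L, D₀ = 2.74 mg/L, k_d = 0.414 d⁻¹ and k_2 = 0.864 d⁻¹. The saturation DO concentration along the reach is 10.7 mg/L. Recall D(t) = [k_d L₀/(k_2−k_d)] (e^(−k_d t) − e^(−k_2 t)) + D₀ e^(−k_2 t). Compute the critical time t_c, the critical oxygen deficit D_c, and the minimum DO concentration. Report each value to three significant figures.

t_c = [1/(k_2−k_d)] ln[(k_2/k_d)(1 − D₀(k_2−k_d)/(k_d L₀))]
= [1/(0.864−0.414)] ln[(0.864/0.414)(1 − 2.74×0.4500/(0.414×18.1))]
= (1/0.4500) ln[2.087 × 0.8355] = 2.222 × ln(1.744) = 2.222 × 0.5559 = 1.235 d.
L(t_c) = L₀ e^(−k_d t_c) = 18.1 × 0.5996 = 10.85 mg/L, and at the critical point k_2 D_c = k_d L, so D_c = (0.414/0.864) × 10.85 = 5.200 mg/L.
Minimum DO = C_s − D_c = 10.7 − 5.200 = 5.500 mg/L.

t_c ≈ 1.24 d; D_c ≈ 5.20 mg/L; min DO ≈ 5.50 mg/L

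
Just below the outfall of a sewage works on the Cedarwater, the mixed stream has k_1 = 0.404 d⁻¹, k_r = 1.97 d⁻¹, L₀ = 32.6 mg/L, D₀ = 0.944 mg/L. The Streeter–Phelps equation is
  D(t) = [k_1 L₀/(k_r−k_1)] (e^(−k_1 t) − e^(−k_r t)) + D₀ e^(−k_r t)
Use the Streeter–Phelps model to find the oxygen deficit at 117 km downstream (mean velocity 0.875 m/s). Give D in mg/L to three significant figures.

D ≈ 4.15 mg/L

Travel time t = x/v = 117 km / (0.875 m/s) = 117000 m / 0.875 m/s = 133700 s = 1.548 d.
k_1 L₀/(k_r−k_1) = 0.404×32.6/(1.97−0.404) = 13.17/1.566 = 8.410 mg/L.
e^(−k_1 t) = e^(−0.404×1.548) = 0.5351; e^(−k_r t) = e^(−1.97×1.548) = 0.04742.
D = 8.410 × (0.5351 − 0.04742) + 0.944 × 0.04742 = 4.102 + 0.04476 = 4.147 mg/L.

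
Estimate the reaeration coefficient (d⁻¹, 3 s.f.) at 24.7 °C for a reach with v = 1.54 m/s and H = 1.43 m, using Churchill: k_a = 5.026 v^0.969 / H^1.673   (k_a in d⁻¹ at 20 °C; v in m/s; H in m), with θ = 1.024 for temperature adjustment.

k_a(20) = 5.026 × 1.54^0.969 / 1.43^1.673 = 5.026 × 1.520 / 1.819 = 4.198 d⁻¹.
k_a(24.7) = 4.198 × 1.024^(24.7−20) = 4.198 × 1.118 = 4.693 d⁻¹.

k_a ≈ 4.69 d⁻¹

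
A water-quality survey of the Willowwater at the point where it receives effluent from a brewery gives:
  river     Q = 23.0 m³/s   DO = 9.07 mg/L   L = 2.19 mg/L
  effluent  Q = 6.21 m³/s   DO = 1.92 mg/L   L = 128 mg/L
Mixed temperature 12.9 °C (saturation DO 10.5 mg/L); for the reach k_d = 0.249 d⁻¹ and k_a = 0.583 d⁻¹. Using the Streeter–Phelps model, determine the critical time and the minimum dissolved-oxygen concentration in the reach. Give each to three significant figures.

t_c ≈ 2.11 d; minimum DO ≈ 3.19 mg/L

Mixed DO = (23.0×9.07 + 6.21×1.92)/(23.0+6.21) = 220.5/29.21 = 7.550 mg/L.
Mixed L₀ = (23.0×2.19 + 6.21×128)/(29.21) = 845.2/29.21 = 28.94 mg/L.
Initial deficit D₀ = C_s − DO₀ = 10.5 − 7.550 = 2.950 mg/L.
t_c = (1/0.3340) ln[(0.583/0.249)(1 − 2.950×0.3340/(0.249×28.94))] = 2.994 × ln(2.021) = 2.107 d.
D_c = (0.249/0.583) × 28.94 × e^(−0.249×2.107) = 0.4271 × 28.94 × 0.5918 = 7.314 mg/L.
Minimum DO = 10.5 − 7.314 = 3.186 mg/L.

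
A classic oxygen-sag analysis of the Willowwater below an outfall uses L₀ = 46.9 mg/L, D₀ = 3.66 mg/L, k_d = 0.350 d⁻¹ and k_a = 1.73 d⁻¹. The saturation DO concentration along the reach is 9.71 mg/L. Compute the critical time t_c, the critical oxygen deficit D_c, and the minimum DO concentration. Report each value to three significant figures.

t_c ≈ 0.891 d; D_c ≈ 6.95 mg/L; min DO ≈ 2.76 mg/L

t_c = [1/(k_a−k_d)] ln[(k_a/k_d)(1 − D₀(k_a−k_d)/(k_d L₀))]
= [1/(1.73−0.350)] ln[(1.73/0.350)(1 − 3.66×1.380/(0.350×46.9))]
= (1/1.380) ln[4.943 × 0.6923] = 0.7246 × ln(3.422) = 0.7246 × 1.230 = 0.8915 d.
L(t_c) = L₀ e^(−k_d t_c) = 46.9 × 0.7320 = 34.33 mg/L, and at the critical point k_a D_c = k_d L, so D_c = (0.350/1.73) × 34.33 = 6.945 mg/L.
Minimum DO = C_s − D_c = 9.71 − 6.945 = 2.765 mg/L.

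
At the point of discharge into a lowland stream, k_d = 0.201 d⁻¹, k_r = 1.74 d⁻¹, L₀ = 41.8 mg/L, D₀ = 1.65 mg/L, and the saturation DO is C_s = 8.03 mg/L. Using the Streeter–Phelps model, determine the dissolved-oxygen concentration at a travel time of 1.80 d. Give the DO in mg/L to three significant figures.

DO ≈ 4.39 mg/L

k_d L₀/(k_r−k_d) = 0.201×41.8/(1.74−0.201) = 8.402/1.539 = 5.459 mg/L.
e^(−k_d t) = e^(−0.201×1.800) = 0.6964; e^(−k_r t) = e^(−1.74×1.800) = 0.04363.
D = 5.459 × (0.6964 − 0.04363) + 1.65 × 0.04363 = 3.564 + 0.07199 = 3.636 mg/L.
DO = C_s − D = 8.03 − 3.636 = 4.394 mg/L.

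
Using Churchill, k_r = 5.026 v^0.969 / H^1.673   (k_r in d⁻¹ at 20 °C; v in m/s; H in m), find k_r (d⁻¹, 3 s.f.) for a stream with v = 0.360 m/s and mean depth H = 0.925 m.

k_r ≈ 2.13 d⁻¹

k_r = 5.026 × 0.360^0.969 / 0.925^1.673 = 5.026 × 0.3716 / 0.8777 = 2.128 d⁻¹.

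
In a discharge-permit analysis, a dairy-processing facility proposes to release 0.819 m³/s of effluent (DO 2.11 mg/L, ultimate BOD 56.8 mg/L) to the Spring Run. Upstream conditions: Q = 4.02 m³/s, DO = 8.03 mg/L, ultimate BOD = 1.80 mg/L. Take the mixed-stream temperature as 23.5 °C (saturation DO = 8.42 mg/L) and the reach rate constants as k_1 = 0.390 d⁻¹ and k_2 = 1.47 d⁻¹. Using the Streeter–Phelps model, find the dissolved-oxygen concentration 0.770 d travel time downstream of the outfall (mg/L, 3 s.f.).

DO ≈ 6.29 mg/L

Mixed DO = (4.02×8.03 + 0.819×2.11)/(4.02+0.819) = 34.01/4.839 = 7.028 mg/L.
Mixed L₀ = (4.02×1.80 + 0.819×56.8)/(4.839) = 53.76/4.839 = 11.11 mg/L.
Initial deficit D₀ = C_s − DO₀ = 8.42 − 7.028 = 1.392 mg/L.
D(0.770) = [0.390×11.11/(1.47−0.390)](e^(−0.390×0.770) − e^(−1.47×0.770)) + 1.392 e^(−1.47×0.770)
= 4.011 × (0.7406 − 0.3224) + 1.392 × 0.3224 = 2.126 mg/L.
DO = 8.42 − 2.126 = 6.294 mg/L.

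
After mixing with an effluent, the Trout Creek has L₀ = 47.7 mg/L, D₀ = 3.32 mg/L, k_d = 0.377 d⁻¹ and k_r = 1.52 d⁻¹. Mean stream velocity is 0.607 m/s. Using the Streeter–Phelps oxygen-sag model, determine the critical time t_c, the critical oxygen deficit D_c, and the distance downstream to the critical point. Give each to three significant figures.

t_c ≈ 1.01 d; D_c ≈ 8.08 mg/L; x_c ≈ 53.1 km

With k_r/k_d = 4.032 and 1 − D₀(k_r−k_d)/(k_d L₀) = 0.7890,
t_c = ln(4.032 × 0.7890) / (1.52 − 0.377) = ln(3.181) / 1.143 = 1.157/1.143 = 1.012 d.
L(t_c) = L₀ e^(−k_d t_c) = 47.7 × 0.6827 = 32.57 mg/L, and at the critical point k_r D_c = k_d L, so D_c = (0.377/1.52) × 32.57 = 8.077 mg/L.
x_c = v t_c = 0.607 m/s × 1.012 d × 86400 s/d = 53100 m ≈ 53.1 km.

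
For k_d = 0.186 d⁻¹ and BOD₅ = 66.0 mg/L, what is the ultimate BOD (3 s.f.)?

L₀ ≈ 109 mg/L

BOD₅ = L₀(1 − e^(−5k_d)) ⇒ L₀ = BOD₅ / (1 − e^(−5×0.186))
= 66.0 / (1 − 0.3946) = 66.0 / 0.6054 = 109.0 mg/L.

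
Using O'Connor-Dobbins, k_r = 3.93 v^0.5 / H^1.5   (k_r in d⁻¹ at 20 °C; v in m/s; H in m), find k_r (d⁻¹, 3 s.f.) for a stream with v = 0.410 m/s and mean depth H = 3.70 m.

k_r ≈ 0.354 d⁻¹

k_r = 3.93 × 0.410^0.5 / 3.70^1.5 = 3.93 × 0.6403 / 7.117 = 0.3536 d⁻¹.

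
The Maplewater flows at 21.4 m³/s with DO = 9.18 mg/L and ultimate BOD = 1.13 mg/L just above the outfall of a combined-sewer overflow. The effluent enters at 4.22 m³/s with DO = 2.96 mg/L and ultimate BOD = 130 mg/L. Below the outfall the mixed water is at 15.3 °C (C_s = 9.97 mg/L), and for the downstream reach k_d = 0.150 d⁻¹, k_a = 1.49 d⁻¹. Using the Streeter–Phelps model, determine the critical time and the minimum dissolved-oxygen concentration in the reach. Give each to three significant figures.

Mixed DO = (21.4×9.18 + 4.22×2.96)/(21.4+4.22) = 208.9/25.62 = 8.155 mg/L.
Mixed L₀ = (21.4×1.13 + 4.22×130)/(25.62) = 572.8/25.62 = 22.36 mg/L.
Initial deficit D₀ = C_s − DO₀ = 9.97 − 8.155 = 1.815 mg/L.
t_c = (1/1.340) ln[(1.49/0.150)(1 − 1.815×1.340/(0.150×22.36))] = 0.7463 × ln(2.731) = 0.7498 d.
D_c = (0.150/1.49) × 22.36 × e^(−0.150×0.7498) = 0.1007 × 22.36 × 0.8936 = 2.011 mg/L.
Minimum DO = 9.97 − 2.011 = 7.959 mg/L.

t_c ≈ 0.750 d; minimum DO ≈ 7.96 mg/L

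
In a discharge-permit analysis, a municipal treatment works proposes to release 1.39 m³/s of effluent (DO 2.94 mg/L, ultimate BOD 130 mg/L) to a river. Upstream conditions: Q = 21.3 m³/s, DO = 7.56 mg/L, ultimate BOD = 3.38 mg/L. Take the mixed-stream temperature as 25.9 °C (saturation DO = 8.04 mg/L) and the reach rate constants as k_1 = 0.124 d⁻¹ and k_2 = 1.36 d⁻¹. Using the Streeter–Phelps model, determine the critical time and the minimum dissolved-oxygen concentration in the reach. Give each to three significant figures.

Mixed DO = (21.3×7.56 + 1.39×2.94)/(21.3+1.39) = 165.1/22.69 = 7.277 mg/L.
Mixed L₀ = (21.3×3.38 + 1.39×130)/(22.69) = 252.7/22.69 = 11.14 mg/L.
Initial deficit D₀ = C_s − DO₀ = 8.04 − 7.277 = 0.7630 mg/L.
t_c = (1/1.236) ln[(1.36/0.124)(1 − 0.7630×1.236/(0.124×11.14))] = 0.8091 × ln(3.478) = 1.008 d.
D_c = (0.124/1.36) × 11.14 × e^(−0.124×1.008) = 0.09118 × 11.14 × 0.8825 = 0.8961 mg/L.
Minimum DO = 8.04 − 0.8961 = 7.144 mg/L.

t_c ≈ 1.01 d; minimum DO ≈ 7.14 mg/L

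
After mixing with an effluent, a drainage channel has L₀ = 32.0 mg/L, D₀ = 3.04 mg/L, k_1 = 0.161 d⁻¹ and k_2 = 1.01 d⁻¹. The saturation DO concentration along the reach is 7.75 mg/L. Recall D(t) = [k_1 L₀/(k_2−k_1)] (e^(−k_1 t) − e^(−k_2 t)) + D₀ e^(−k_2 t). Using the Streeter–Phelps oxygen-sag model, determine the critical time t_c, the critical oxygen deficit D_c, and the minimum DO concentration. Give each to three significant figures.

t_c ≈ 1.34 d; D_c ≈ 4.11 mg/L; min DO ≈ 3.64 mg/L

t_c = [1/(k_2−k_1)] ln[(k_2/k_1)(1 − D₀(k_2−k_1)/(k_1 L₀))]
= [1/(1.01−0.161)] ln[(1.01/0.161)(1 − 3.04×0.8490/(0.161×32.0))]
= (1/0.8490) ln[6.273 × 0.4990] = 1.178 × ln(3.131) = 1.178 × 1.141 = 1.344 d.
D_c = (k_1/k_2) L₀ e^(−k_1 t_c) = (0.161/1.01) × 32.0 × e^(−0.161×1.344) = 0.1594 × 32.0 × 0.8054 = 4.108 mg/L.
Minimum DO = C_s − D_c = 7.75 − 4.108 = 3.642 mg/L.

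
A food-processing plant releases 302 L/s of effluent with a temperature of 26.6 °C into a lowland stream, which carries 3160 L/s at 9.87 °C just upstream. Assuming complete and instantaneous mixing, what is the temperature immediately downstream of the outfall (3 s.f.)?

Flow-weighted mixing: C = (Q_r C_r + Q_w C_w)/(Q_r + Q_w)
= (3160×9.87 + 302×26.6)/(3160 + 302) = 39220/3462 = 11.33 °C.

11.3 °C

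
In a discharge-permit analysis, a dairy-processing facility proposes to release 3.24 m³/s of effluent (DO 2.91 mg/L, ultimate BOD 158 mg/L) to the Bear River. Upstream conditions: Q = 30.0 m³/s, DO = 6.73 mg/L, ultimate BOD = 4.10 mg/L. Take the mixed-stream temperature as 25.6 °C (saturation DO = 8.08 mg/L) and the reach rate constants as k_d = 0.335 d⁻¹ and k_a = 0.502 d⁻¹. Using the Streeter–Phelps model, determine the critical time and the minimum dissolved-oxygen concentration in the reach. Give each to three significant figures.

Mixed DO = (30.0×6.73 + 3.24×2.91)/(30.0+3.24) = 211.3/33.24 = 6.358 mg/L.
Mixed L₀ = (30.0×4.10 + 3.24×158)/(33.24) = 634.9/33.24 = 19.10 mg/L.
Initial deficit D₀ = C_s − DO₀ = 8.08 − 6.358 = 1.722 mg/L.
t_c = (1/0.1670) ln[(0.502/0.335)(1 − 1.722×0.1670/(0.335×19.10))] = 5.988 × ln(1.431) = 2.147 d.
D_c = (0.335/0.502) × 19.10 × e^(−0.335×2.147) = 0.6673 × 19.10 × 0.4872 = 6.210 mg/L.
Minimum DO = 8.08 − 6.210 = 1.870 mg/L.

t_c ≈ 2.15 d; minimum DO ≈ 1.87 mg/L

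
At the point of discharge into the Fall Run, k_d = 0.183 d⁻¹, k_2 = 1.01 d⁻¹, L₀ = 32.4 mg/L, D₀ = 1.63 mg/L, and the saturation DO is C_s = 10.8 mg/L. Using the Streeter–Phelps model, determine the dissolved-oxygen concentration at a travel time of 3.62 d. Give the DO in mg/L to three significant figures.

k_d L₀/(k_2−k_d) = 0.183×32.4/(1.01−0.183) = 5.929/0.8270 = 7.170 mg/L.
e^(−k_d t) = e^(−0.183×3.620) = 0.5156; e^(−k_2 t) = e^(−1.01×3.620) = 0.02583.
D = 7.170 × (0.5156 − 0.02583) + 1.63 × 0.02583 = 3.511 + 0.04210 = 3.553 mg/L.
DO = C_s − D = 10.8 − 3.553 = 7.247 mg/L.

DO ≈ 7.25 mg/L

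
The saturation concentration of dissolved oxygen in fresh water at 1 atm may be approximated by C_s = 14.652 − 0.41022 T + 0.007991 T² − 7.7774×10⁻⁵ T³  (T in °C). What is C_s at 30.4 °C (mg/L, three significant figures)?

C_s ≈ 7.38 mg/L

C_s = 14.652 − 0.41022×30.4 + 0.007991×30.4² − 7.7774×10⁻⁵×30.4³ = 7.381 mg/L.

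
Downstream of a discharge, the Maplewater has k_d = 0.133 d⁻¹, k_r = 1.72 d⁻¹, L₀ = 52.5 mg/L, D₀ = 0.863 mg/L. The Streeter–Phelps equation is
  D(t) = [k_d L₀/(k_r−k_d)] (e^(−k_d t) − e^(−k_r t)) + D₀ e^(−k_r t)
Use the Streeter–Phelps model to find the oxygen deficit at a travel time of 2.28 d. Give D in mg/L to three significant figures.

k_d L₀/(k_r−k_d) = 0.133×52.5/(1.72−0.133) = 6.982/1.587 = 4.400 mg/L.
e^(−k_d t) = e^(−0.133×2.280) = 0.7384; e^(−k_r t) = e^(−1.72×2.280) = 0.01981.
D = 4.400 × (0.7384 − 0.01981) + 0.863 × 0.01981 = 3.162 + 0.01710 = 3.179 mg/L.

D ≈ 3.18 mg/L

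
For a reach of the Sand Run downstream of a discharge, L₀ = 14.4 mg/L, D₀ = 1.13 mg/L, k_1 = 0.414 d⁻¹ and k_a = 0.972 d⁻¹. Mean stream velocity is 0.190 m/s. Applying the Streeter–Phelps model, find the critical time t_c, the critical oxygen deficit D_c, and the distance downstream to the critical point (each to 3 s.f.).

t_c ≈ 1.33 d; D_c ≈ 3.54 mg/L; x_c ≈ 21.8 km

At the critical point dD/dt = 0, so k_1 L₀ e^(−k_1 t) = k_a D. Substituting D(t) from the Streeter–Phelps equation and solving for t gives
t_c = ln[(k_a/k_1)(1 − D₀(k_a−k_1)/(k_1 L₀))] / (k_a−k_1).
Here k_a−k_1 = 0.5580 d⁻¹ and 1 − D₀(k_a−k_1)/(k_1 L₀) = 1 − 1.13×0.5580/(0.414×14.4) = 0.8942, so
t_c = ln(2.348 × 0.8942) / 0.5580 = 0.7417 / 0.5580 = 1.329 d.
D_c = (k_1/k_a) L₀ e^(−k_1 t_c) = (0.414/0.972) × 14.4 × e^(−0.414×1.329) = 0.4259 × 14.4 × 0.5768 = 3.538 mg/L.
x_c = v t_c = 0.190 m/s × 1.329 d × 86400 s/d = 21820 m ≈ 21.8 km.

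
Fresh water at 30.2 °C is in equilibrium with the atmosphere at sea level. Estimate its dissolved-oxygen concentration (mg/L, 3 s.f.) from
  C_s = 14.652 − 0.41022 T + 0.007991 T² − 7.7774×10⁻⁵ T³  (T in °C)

C_s = 14.652 − 0.41022×30.2 + 0.007991×30.2² − 7.7774×10⁻⁵×30.2³ = 7.409 mg/L.

C_s ≈ 7.41 mg/L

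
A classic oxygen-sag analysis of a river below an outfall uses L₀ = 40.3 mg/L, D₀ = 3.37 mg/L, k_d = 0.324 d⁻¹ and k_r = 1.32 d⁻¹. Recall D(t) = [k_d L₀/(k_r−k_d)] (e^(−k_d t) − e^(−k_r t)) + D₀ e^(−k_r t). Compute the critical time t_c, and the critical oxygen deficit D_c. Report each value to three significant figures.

t_c ≈ 1.11 d; D_c ≈ 6.90 mg/L

t_c = [1/(k_r−k_d)] ln[(k_r/k_d)(1 − D₀(k_r−k_d)/(k_d L₀))]
= [1/(1.32−0.324)] ln[(1.32/0.324)(1 − 3.37×0.9960/(0.324×40.3))]
= (1/0.9960) ln[4.074 × 0.7429] = 1.004 × ln(3.027) = 1.004 × 1.107 = 1.112 d.
D_c = (k_d/k_r) L₀ e^(−k_d t_c) = (0.324/1.32) × 40.3 × e^(−0.324×1.112) = 0.2455 × 40.3 × 0.6975 = 6.899 mg/L.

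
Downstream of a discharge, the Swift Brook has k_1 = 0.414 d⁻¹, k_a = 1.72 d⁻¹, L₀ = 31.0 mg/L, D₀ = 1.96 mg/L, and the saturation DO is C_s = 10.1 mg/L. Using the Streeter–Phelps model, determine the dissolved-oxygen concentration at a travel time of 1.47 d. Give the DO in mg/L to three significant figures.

k_1 L₀/(k_a−k_1) = 0.414×31.0/(1.72−0.414) = 12.83/1.306 = 9.827 mg/L.
e^(−k_1 t) = e^(−0.414×1.470) = 0.5441; e^(−k_a t) = e^(−1.72×1.470) = 0.07979.
D = 9.827 × (0.5441 − 0.07979) + 1.96 × 0.07979 = 4.563 + 0.1564 = 4.719 mg/L.
DO = C_s − D = 10.1 − 4.719 = 5.381 mg/L.

DO ≈ 5.38 mg/L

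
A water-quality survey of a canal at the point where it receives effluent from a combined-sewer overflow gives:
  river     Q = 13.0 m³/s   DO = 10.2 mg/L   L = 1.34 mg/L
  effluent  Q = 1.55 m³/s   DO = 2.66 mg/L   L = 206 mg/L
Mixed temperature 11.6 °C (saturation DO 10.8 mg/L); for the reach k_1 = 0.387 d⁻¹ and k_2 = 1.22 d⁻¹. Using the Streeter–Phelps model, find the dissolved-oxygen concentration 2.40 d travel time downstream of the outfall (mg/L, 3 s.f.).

DO ≈ 7.05 mg/L

Mixed DO = (13.0×10.2 + 1.55×2.66)/(13.0+1.55) = 136.7/14.55 = 9.397 mg/L.
Mixed L₀ = (13.0×1.34 + 1.55×206)/(14.55) = 336.7/14.55 = 23.14 mg/L.
Initial deficit D₀ = C_s − DO₀ = 10.8 − 9.397 = 1.403 mg/L.
D(2.40) = [0.387×23.14/(1.22−0.387)](e^(−0.387×2.40) − e^(−1.22×2.40)) + 1.403 e^(−1.22×2.40)
= 10.75 × (0.3950 − 0.05350) + 1.403 × 0.05350 = 3.747 mg/L.
DO = 10.8 − 3.747 = 7.053 mg/L.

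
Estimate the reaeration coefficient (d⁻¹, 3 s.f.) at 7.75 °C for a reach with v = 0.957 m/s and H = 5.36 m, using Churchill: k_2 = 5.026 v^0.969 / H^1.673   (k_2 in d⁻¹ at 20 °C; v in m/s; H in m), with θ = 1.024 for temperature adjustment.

k_2(20) = 5.026 × 0.957^0.969 / 5.36^1.673 = 5.026 × 0.9583 / 16.59 = 0.2903 d⁻¹.
k_2(7.75) = 0.2903 × 1.024^(7.75−20) = 0.2903 × 0.7479 = 0.2171 d⁻¹.

k_2 ≈ 0.217 d⁻¹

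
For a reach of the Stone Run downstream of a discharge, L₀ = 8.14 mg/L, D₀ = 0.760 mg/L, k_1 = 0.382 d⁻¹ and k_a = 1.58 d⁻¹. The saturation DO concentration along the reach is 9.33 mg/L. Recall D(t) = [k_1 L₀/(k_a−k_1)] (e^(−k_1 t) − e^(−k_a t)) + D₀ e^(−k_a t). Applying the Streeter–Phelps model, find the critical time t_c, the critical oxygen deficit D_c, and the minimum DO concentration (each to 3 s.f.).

t_c ≈ 0.896 d; D_c ≈ 1.40 mg/L; min DO ≈ 7.93 mg/L

At the critical point dD/dt = 0, so k_1 L₀ e^(−k_1 t) = k_a D. Substituting D(t) from the Streeter–Phelps equation and solving for t gives
t_c = ln[(k_a/k_1)(1 − D₀(k_a−k_1)/(k_1 L₀))] / (k_a−k_1).
Here k_a−k_1 = 1.198 d⁻¹ and 1 − D₀(k_a−k_1)/(k_1 L₀) = 1 − 0.760×1.198/(0.382×8.14) = 0.7072, so
t_c = ln(4.136 × 0.7072) / 1.198 = 1.073 / 1.198 = 0.8959 d.
L(t_c) = L₀ e^(−k_1 t_c) = 8.14 × 0.7102 = 5.781 mg/L, and at the critical point k_a D_c = k_1 L, so D_c = (0.382/1.58) × 5.781 = 1.398 mg/L.
Minimum DO = C_s − D_c = 9.33 − 1.398 = 7.932 mg/L.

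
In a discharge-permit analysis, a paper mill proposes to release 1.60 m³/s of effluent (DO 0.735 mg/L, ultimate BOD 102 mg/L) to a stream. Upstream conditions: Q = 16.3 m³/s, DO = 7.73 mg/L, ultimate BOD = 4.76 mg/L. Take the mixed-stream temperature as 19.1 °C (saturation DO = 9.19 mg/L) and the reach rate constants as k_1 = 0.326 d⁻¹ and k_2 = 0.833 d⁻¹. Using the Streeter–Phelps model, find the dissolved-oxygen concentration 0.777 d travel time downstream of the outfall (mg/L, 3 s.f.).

DO ≈ 5.91 mg/L

Mixed DO = (16.3×7.73 + 1.60×0.735)/(16.3+1.60) = 127.2/17.90 = 7.105 mg/L.
Mixed L₀ = (16.3×4.76 + 1.60×102)/(17.90) = 240.8/17.90 = 13.45 mg/L.
Initial deficit D₀ = C_s − DO₀ = 9.19 − 7.105 = 2.085 mg/L.
D(0.777) = [0.326×13.45/(0.833−0.326)](e^(−0.326×0.777) − e^(−0.833×0.777)) + 2.085 e^(−0.833×0.777)
= 8.650 × (0.7762 − 0.5235) + 2.085 × 0.5235 = 3.278 mg/L.
DO = 9.19 − 3.278 = 5.912 mg/L.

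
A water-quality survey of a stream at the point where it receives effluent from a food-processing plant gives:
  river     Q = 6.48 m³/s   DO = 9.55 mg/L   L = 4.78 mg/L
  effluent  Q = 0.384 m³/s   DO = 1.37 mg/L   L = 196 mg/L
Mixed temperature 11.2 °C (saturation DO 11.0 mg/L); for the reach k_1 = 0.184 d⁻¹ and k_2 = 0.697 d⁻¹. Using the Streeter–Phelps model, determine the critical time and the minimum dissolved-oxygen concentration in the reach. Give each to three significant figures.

Mixed DO = (6.48×9.55 + 0.384×1.37)/(6.48+0.384) = 62.41/6.864 = 9.092 mg/L.
Mixed L₀ = (6.48×4.78 + 0.384×196)/(6.864) = 106.2/6.864 = 15.48 mg/L.
Initial deficit D₀ = C_s − DO₀ = 11.0 − 9.092 = 1.908 mg/L.
t_c = (1/0.5130) ln[(0.697/0.184)(1 − 1.908×0.5130/(0.184×15.48))] = 1.949 × ln(2.486) = 1.775 d.
D_c = (0.184/0.697) × 15.48 × e^(−0.184×1.775) = 0.2640 × 15.48 × 0.7213 = 2.947 mg/L.
Minimum DO = 11.0 − 2.947 = 8.053 mg/L.

t_c ≈ 1.78 d; minimum DO ≈ 8.05 mg/L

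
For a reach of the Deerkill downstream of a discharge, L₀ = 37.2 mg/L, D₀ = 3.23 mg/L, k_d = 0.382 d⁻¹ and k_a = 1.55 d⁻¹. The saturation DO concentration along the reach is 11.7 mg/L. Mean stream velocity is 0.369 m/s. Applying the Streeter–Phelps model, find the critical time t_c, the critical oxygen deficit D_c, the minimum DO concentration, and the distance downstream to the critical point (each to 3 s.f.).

t_c = [1/(k_a−k_d)] ln[(k_a/k_d)(1 − D₀(k_a−k_d)/(k_d L₀))]
= [1/(1.55−0.382)] ln[(1.55/0.382)(1 − 3.23×1.168/(0.382×37.2))]
= (1/1.168) ln[4.058 × 0.7345] = 0.8562 × ln(2.980) = 0.8562 × 1.092 = 0.9350 d.
D_c = (k_d/k_a) L₀ e^(−k_d t_c) = (0.382/1.55) × 37.2 × e^(−0.382×0.9350) = 0.2465 × 37.2 × 0.6997 = 6.414 mg/L.
Minimum DO = C_s − D_c = 11.7 − 6.414 = 5.286 mg/L.
x_c = v t_c = 0.369 m/s × 0.9350 d × 86400 s/d = 29810 m ≈ 29.8 km.

t_c ≈ 0.935 d; D_c ≈ 6.41 mg/L; min DO ≈ 5.29 mg/L; x_c ≈ 29.8 km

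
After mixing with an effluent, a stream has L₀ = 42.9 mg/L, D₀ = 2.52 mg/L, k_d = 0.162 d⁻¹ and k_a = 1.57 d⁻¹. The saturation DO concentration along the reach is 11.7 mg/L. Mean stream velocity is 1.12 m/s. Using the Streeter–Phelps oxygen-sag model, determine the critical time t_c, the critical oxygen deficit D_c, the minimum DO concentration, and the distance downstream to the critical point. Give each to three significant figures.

t_c ≈ 1.11 d; D_c ≈ 3.70 mg/L; min DO ≈ 8.00 mg/L; x_c ≈ 107 km

With k_a/k_d = 9.691 and 1 − D₀(k_a−k_d)/(k_d L₀) = 0.4895,
t_c = ln(9.691 × 0.4895) / (1.57 − 0.162) = ln(4.744) / 1.408 = 1.557/1.408 = 1.106 d.
D_c = (k_d/k_a) L₀ e^(−k_d t_c) = (0.162/1.57) × 42.9 × e^(−0.162×1.106) = 0.1032 × 42.9 × 0.8360 = 3.701 mg/L.
Minimum DO = C_s − D_c = 11.7 − 3.701 = 7.999 mg/L.
x_c = v t_c = 1.12 m/s × 1.106 d × 86400 s/d = 107000 m ≈ 107 km.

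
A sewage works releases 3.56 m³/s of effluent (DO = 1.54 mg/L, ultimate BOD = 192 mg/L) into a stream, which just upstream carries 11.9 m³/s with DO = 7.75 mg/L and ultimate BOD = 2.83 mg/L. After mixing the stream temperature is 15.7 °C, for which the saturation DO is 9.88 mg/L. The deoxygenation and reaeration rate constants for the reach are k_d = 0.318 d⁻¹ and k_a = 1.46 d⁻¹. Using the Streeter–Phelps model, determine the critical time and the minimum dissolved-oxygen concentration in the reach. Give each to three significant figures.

t_c ≈ 1.05 d; minimum DO ≈ 2.65 mg/L

Mixed DO = (11.9×7.75 + 3.56×1.54)/(11.9+3.56) = 97.71/15.46 = 6.320 mg/L.
Mixed L₀ = (11.9×2.83 + 3.56×192)/(15.46) = 717.2/15.46 = 46.39 mg/L.
Initial deficit D₀ = C_s − DO₀ = 9.88 − 6.320 = 3.560 mg/L.
t_c = (1/1.142) ln[(1.46/0.318)(1 − 3.560×1.142/(0.318×46.39))] = 0.8757 × ln(3.326) = 1.052 d.
D_c = (0.318/1.46) × 46.39 × e^(−0.318×1.052) = 0.2178 × 46.39 × 0.7156 = 7.231 mg/L.
Minimum DO = 9.88 − 7.231 = 2.649 mg/L.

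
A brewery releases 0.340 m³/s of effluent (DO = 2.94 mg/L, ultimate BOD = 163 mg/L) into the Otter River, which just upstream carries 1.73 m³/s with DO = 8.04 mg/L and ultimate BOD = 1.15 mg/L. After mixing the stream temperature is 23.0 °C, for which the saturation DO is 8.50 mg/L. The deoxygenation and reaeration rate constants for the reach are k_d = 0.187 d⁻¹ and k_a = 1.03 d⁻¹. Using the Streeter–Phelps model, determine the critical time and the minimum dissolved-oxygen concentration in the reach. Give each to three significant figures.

Mixed DO = (1.73×8.04 + 0.340×2.94)/(1.73+0.340) = 14.91/2.070 = 7.202 mg/L.
Mixed L₀ = (1.73×1.15 + 0.340×163)/(2.070) = 57.41/2.070 = 27.73 mg/L.
Initial deficit D₀ = C_s − DO₀ = 8.50 − 7.202 = 1.298 mg/L.
t_c = (1/0.8430) ln[(1.03/0.187)(1 − 1.298×0.8430/(0.187×27.73))] = 1.186 × ln(4.346) = 1.743 d.
D_c = (0.187/1.03) × 27.73 × e^(−0.187×1.743) = 0.1816 × 27.73 × 0.7219 = 3.635 mg/L.
Minimum DO = 8.50 − 3.635 = 4.865 mg/L.

t_c ≈ 1.74 d; minimum DO ≈ 4.87 mg/L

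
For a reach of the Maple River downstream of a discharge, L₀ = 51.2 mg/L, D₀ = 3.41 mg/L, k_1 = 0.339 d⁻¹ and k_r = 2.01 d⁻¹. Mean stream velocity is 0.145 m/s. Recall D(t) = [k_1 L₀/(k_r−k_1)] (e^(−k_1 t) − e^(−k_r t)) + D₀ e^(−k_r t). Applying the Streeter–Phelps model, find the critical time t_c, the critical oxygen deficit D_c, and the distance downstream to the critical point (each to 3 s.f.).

t_c ≈ 0.827 d; D_c ≈ 6.52 mg/L; x_c ≈ 10.4 km

At the critical point dD/dt = 0, so k_1 L₀ e^(−k_1 t) = k_r D. Substituting D(t) from the Streeter–Phelps equation and solving for t gives
t_c = ln[(k_r/k_1)(1 − D₀(k_r−k_1)/(k_1 L₀))] / (k_r−k_1).
Here k_r−k_1 = 1.671 d⁻¹ and 1 − D₀(k_r−k_1)/(k_1 L₀) = 1 − 3.41×1.671/(0.339×51.2) = 0.6717, so
t_c = ln(5.929 × 0.6717) / 1.671 = 1.382 / 1.671 = 0.8270 d.
L(t_c) = L₀ e^(−k_1 t_c) = 51.2 × 0.7555 = 38.68 mg/L, and at the critical point k_r D_c = k_1 L, so D_c = (0.339/2.01) × 38.68 = 6.524 mg/L.
x_c = v t_c = 0.145 m/s × 0.8270 d × 86400 s/d = 10360 m ≈ 10.4 km.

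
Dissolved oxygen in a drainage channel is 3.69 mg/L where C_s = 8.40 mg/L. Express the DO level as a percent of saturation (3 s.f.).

43.9 % saturation

% saturation = C/C_s × 100 = 3.69/8.40 × 100 = 43.9 %.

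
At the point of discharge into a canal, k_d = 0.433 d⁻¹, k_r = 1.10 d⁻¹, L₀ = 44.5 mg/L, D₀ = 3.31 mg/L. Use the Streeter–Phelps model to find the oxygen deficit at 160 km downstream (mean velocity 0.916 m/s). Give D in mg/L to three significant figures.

D ≈ 9.27 mg/L

Travel time t = x/v = 160 km / (0.916 m/s) = 160000 m / 0.916 m/s = 174700 s = 2.022 d.
k_d L₀/(k_r−k_d) = 0.433×44.5/(1.10−0.433) = 19.27/0.6670 = 28.89 mg/L.
e^(−k_d t) = e^(−0.433×2.022) = 0.4167; e^(−k_r t) = e^(−1.10×2.022) = 0.1082.
D = 28.89 × (0.4167 − 0.1082) + 3.31 × 0.1082 = 8.912 + 0.3581 = 9.270 mg/L.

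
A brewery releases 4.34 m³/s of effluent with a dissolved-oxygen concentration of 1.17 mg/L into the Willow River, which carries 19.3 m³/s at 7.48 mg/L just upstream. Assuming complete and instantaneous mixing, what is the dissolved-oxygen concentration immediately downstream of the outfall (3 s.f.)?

Flow-weighted mixing: C = (Q_r C_r + Q_w C_w)/(Q_r + Q_w)
= (19.3×7.48 + 4.34×1.17)/(19.3 + 4.34) = 149.4/23.64 = 6.322 mg/L.

6.32 mg/L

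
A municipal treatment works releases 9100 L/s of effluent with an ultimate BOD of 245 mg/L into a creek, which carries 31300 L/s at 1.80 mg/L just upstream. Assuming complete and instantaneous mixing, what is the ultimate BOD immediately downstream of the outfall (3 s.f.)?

56.6 mg/L

Flow-weighted mixing: C = (Q_r C_r + Q_w C_w)/(Q_r + Q_w)
= (31300×1.80 + 9100×245)/(31300 + 9100) = 2.286×10^6/40400 = 56.58 mg/L.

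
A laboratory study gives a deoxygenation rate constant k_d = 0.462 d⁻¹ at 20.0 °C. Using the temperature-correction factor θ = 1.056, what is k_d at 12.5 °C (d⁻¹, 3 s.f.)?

k_d ≈ 0.307 d⁻¹

k_d(T₂) = k_d(T₁) · θ^(T₂−T₁) = 0.462 × 1.056^(12.5−20.0)
= 0.462 × 1.056^-7.50 = 0.462 × 0.6645 = 0.3070 d⁻¹.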